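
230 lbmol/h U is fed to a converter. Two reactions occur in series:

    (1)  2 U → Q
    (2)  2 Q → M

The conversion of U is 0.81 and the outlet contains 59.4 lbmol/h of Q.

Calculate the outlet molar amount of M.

Conversion of U: U consumed = 2ξ₁ = 0.81 × 230 → ξ₁ = 93.15 lbmol/h.
Q balance: n_Q = 0 + 1ξ₁ − 2ξ₂ = 59.4 → ξ₂ = (1·93.15 − 59.4)/2 = 16.88 lbmol/h.
Outlet amounts (n = n₀ + Σ ν·ξ):
  U: 230 − 2(93.15) = 43.7
  Q: 0 + 1(93.15) − 2(16.88) = 59.4
  M: 0 + 1(16.88) = 16.88

16.9 lbmol/h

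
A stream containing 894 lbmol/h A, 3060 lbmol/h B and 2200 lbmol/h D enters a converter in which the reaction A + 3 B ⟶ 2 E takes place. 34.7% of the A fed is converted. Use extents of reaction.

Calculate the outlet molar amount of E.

A reacted = 0.347 × 894 = 310.2 lbmol/h; ν_A = −1, so ξ = 310.2/1 = 310.2 lbmol/h.
Outlet amounts (n = n₀ + ν ξ):
  A: 894 − 1(310.2) = 583.8
  B: 3060 − 3(310.2) = 2129
  E: 0 + 2(310.2) = 620.4
  D: 2200 (inert)

620 lbmol/h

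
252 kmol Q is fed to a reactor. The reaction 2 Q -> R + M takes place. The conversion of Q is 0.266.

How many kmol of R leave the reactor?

33.5 kmol

Q reacted = 0.266 × 252 = 67.03 kmol; ν_Q = −2, so ξ = 67.03/2 = 33.52 kmol.
Outlet amounts (n = n₀ + ν ξ):
  Q: 252 − 2(33.52) = 185
  R: 0 + 1(33.52) = 33.52
  M: 0 + 1(33.52) = 33.52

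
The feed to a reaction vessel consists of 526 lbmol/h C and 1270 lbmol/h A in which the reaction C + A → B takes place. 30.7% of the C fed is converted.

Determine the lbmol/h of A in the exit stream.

1110 lbmol/h

C reacted = 0.307 × 526 = 161.5 lbmol/h; ν_C = −1, so ξ = 161.5/1 = 161.5 lbmol/h.
Outlet amounts (n = n₀ + ν ξ):
  C: 526 − 1(161.5) = 364.5
  A: 1270 − 1(161.5) = 1109
  B: 0 + 1(161.5) = 161.5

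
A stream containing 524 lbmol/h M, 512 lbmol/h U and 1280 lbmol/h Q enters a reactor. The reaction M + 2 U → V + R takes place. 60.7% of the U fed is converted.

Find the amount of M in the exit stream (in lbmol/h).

369 lbmol/h

U reacted = 0.607 × 512 = 310.8 lbmol/h; ν_U = −2, so ξ = 310.8/2 = 155.4 lbmol/h.
Outlet amounts (n = n₀ + ν ξ):
  M: 524 − 1(155.4) = 368.6
  U: 512 − 2(155.4) = 201.2
  V: 0 + 1(155.4) = 155.4
  R: 0 + 1(155.4) = 155.4
  Q: 1280 (inert)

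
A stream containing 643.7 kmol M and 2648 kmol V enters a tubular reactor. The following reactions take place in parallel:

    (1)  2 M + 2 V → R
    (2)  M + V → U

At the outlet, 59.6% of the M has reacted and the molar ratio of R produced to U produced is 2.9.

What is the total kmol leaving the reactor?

Conversion of M: M consumed = 0.596 × 643.7 = 383.6 kmol = 2ξ₁ + 1ξ₂.
Selectivity: 1ξ₁ / (1ξ₂) = 2.9 → ξ₁ = 2.9 ξ₂.
Substitute: (2·2.9 + 1) ξ₂ = 383.6 → ξ₂ = 56.42 kmol, ξ₁ = 163.6 kmol.
Outlet amounts (n = n₀ + Σ ν·ξ):
  M: 643.7 − 2(163.6) − 1(56.42) = 260.1
  V: 2648 − 2(163.6) − 1(56.42) = 2264
  R: 0 + 1(163.6) = 163.6
  U: 0 + 1(56.42) = 56.42
Total out = 260.1 + 2264 + 163.6 + 56.42 = 2744 kmol.

2740 kmol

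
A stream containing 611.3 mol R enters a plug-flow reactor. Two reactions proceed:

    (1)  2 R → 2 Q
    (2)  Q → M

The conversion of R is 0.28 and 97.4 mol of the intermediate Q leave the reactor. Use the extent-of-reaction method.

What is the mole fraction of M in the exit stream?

Conversion of R: R consumed = 2ξ₁ = 0.28 × 611.3 → ξ₁ = 85.58 mol.
Q balance: n_Q = 0 + 2ξ₁ − 1ξ₂ = 97.4 → ξ₂ = (2·85.58 − 97.4)/1 = 73.76 mol.
Outlet amounts (n = n₀ + Σ ν·ξ):
  R: 611.3 − 2(85.58) = 440.1
  Q: 0 + 2(85.58) − 1(73.76) = 97.4
  M: 0 + 1(73.76) = 73.76
Total out = 611.3 mol; y_M = 73.76 / 611.3 = 0.1207.

0.121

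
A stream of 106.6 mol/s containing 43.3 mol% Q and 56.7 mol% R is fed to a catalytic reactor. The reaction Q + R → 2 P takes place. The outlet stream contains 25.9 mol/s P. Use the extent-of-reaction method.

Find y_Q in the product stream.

0.312

For P: n = n₀ + 2ξ → 25.9 = 0 + 2ξ, giving ξ = 12.95 mol/s.
Outlet amounts (n = n₀ + ν ξ):
  Q: 46.16 − 1(12.95) = 33.21
  R: 60.44 − 1(12.95) = 47.49
  P: 0 + 2(12.95) = 25.9
Total out = 106.6 mol/s; y_Q = 33.21 / 106.6 = 0.3115.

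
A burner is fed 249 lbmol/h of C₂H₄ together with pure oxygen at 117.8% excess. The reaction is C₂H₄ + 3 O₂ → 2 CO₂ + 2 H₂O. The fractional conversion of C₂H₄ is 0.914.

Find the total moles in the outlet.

1880 lbmol/h

Stoichiometric O₂ = 3 × 249 = 747 lbmol/h; O₂ fed = 747 × 2.178 = 1627 lbmol/h.
Fuel reacted = 0.914 × 249 → ξ = 227.6 lbmol/h.
Outlet (n = n₀ + ν ξ):
  C₂H₄: 249 − 1(227.6) = 21.41
  O₂: 1627 − 3(227.6) = 944.2
  CO₂: 0 + 2(227.6) = 455.2
  H₂O: 0 + 2(227.6) = 455.2
Total out = 21.41 + 944.2 + 455.2 + 455.2 = 1876 lbmol/h.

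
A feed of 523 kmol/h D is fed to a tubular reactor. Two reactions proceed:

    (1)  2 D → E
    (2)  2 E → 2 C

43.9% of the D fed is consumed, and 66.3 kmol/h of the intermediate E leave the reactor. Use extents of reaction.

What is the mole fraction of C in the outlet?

Conversion of D: D consumed = 2ξ₁ = 0.439 × 523 → ξ₁ = 114.8 kmol/h.
E balance: n_E = 0 + 1ξ₁ − 2ξ₂ = 66.3 → ξ₂ = (1·114.8 − 66.3)/2 = 24.25 kmol/h.
Outlet amounts (n = n₀ + Σ ν·ξ):
  D: 523 − 2(114.8) = 293.4
  E: 0 + 1(114.8) − 2(24.25) = 66.3
  C: 0 + 2(24.25) = 48.5
Total out = 408.2 kmol/h; y_C = 48.5 / 408.2 = 0.1188.

0.119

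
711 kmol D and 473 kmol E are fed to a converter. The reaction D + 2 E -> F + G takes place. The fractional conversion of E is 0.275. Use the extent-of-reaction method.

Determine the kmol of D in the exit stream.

646 kmol

E reacted = 0.275 × 473 = 130.1 kmol; ν_E = −2, so ξ = 130.1/2 = 65.04 kmol.
Outlet amounts (n = n₀ + ν ξ):
  D: 711 − 1(65.04) = 646
  E: 473 − 2(65.04) = 342.9
  F: 0 + 1(65.04) = 65.04
  G: 0 + 1(65.04) = 65.04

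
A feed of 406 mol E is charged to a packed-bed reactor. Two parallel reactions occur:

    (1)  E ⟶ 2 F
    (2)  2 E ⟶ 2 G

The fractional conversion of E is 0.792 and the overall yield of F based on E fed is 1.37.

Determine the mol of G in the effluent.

43.4 mol

Yield of F: 2ξ₁ / 406 = 1.37 → ξ₁ = 278.1 mol.
Conversion of E: 1ξ₁ + 2ξ₂ = 0.792 × 406 = 321.6 → ξ₂ = 21.72 mol.
Outlet amounts (n = n₀ + Σ ν·ξ):
  E: 406 − 1(278.1) − 2(21.72) = 84.45
  F: 0 + 2(278.1) = 556.2
  G: 0 + 2(21.72) = 43.44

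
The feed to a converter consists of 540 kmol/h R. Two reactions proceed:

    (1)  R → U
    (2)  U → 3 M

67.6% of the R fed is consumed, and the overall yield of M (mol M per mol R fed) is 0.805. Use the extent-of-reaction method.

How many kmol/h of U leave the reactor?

220 kmol/h

Conversion of R: R consumed = 1ξ₁ = 0.676 × 540 → ξ₁ = 365 kmol/h.
Yield of M: 3ξ₂ / 540 = 0.805 → ξ₂ = 144.9 kmol/h.
Outlet amounts (n = n₀ + Σ ν·ξ):
  R: 540 − 1(365) = 175
  U: 0 + 1(365) − 1(144.9) = 220.1
  M: 0 + 3(144.9) = 434.7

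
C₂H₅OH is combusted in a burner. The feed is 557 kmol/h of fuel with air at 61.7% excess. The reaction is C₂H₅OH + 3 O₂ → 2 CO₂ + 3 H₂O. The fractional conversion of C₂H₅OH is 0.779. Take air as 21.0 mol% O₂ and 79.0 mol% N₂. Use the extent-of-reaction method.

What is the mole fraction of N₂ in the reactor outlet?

0.734

Stoichiometric O₂ = 3 × 557 = 1671 kmol/h; O₂ fed = 1671 × 1.617 = 2702 kmol/h.
N₂ fed = 2702 × 79/21 = 10160 kmol/h.
Fuel reacted = 0.779 × 557 → ξ = 433.9 kmol/h.
Outlet (n = n₀ + ν ξ):
  C₂H₅OH: 557 − 1(433.9) = 123.1
  O₂: 2702 − 3(433.9) = 1400
  N₂: 10160 (inert)
  CO₂: 0 + 2(433.9) = 867.8
  H₂O: 0 + 3(433.9) = 1302
Total out = 13860 kmol/h; y_N₂ = 10160 / 13860 = 0.7335.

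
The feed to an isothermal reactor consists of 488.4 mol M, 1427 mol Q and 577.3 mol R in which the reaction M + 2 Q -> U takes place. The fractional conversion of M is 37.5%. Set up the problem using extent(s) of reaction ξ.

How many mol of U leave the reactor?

M reacted = 0.375 × 488.4 = 183.1 mol; ν_M = −1, so ξ = 183.1/1 = 183.1 mol.
Outlet amounts (n = n₀ + ν ξ):
  M: 488.4 − 1(183.1) = 305.2
  Q: 1427 − 2(183.1) = 1061
  U: 0 + 1(183.1) = 183.1
  R: 577.3 (inert)

183 mol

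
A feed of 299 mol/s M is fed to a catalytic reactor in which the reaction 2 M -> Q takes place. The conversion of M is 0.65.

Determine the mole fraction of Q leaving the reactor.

0.481

M reacted = 0.65 × 299 = 194.3 mol/s; ν_M = −2, so ξ = 194.3/2 = 97.17 mol/s.
Outlet amounts (n = n₀ + ν ξ):
  M: 299 − 2(97.17) = 104.7
  Q: 0 + 1(97.17) = 97.17
Total out = 201.8 mol/s; y_Q = 97.17 / 201.8 = 0.4815.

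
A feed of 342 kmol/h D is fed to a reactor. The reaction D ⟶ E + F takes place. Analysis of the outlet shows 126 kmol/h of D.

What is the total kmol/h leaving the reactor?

558 kmol/h

For D: n = n₀ − 1ξ → 126 = 342 − 1ξ, giving ξ = 216 kmol/h.
Outlet amounts (n = n₀ + ν ξ):
  D: 342 − 1(216) = 126
  E: 0 + 1(216) = 216
  F: 0 + 1(216) = 216
Total out = 126 + 216 + 216 = 558 kmol/h.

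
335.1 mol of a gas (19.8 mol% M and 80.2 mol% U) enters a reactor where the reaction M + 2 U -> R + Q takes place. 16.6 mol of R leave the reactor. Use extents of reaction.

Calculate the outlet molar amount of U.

For R: n = n₀ + 1ξ → 16.6 = 0 + 1ξ, giving ξ = 16.6 mol.
Outlet amounts (n = n₀ + ν ξ):
  M: 66.35 − 1(16.6) = 49.75
  U: 268.8 − 2(16.6) = 235.6
  R: 0 + 1(16.6) = 16.6
  Q: 0 + 1(16.6) = 16.6

236 mol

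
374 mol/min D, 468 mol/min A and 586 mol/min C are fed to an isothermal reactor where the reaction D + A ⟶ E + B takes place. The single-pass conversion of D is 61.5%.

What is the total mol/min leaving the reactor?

1430 mol/min

D reacted = 0.615 × 374 = 230 mol/min; ν_D = −1, so ξ = 230/1 = 230 mol/min.
Outlet amounts (n = n₀ + ν ξ):
  D: 374 − 1(230) = 144
  A: 468 − 1(230) = 238
  E: 0 + 1(230) = 230
  B: 0 + 1(230) = 230
  C: 586 (inert)
Total out = 144 + 238 + 230 + 230 + 586 = 1428 mol/min.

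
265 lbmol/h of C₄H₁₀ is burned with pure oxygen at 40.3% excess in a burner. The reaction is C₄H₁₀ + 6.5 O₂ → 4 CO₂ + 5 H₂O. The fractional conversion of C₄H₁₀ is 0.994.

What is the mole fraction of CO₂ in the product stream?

0.342

Stoichiometric O₂ = 6.5 × 265 = 1722 lbmol/h; O₂ fed = 1722 × 1.403 = 2417 lbmol/h.
Fuel reacted = 0.994 × 265 → ξ = 263.4 lbmol/h.
Outlet (n = n₀ + ν ξ):
  C₄H₁₀: 265 − 1(263.4) = 1.59
  O₂: 2417 − 6.5(263.4) = 704.5
  CO₂: 0 + 4(263.4) = 1054
  H₂O: 0 + 5(263.4) = 1317
Total out = 3077 lbmol/h; y_CO₂ = 1054 / 3077 = 0.3424.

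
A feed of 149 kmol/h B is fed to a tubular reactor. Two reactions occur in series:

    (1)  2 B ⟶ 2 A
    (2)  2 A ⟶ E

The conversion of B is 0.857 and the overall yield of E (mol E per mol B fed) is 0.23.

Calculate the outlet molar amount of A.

Conversion of B: B consumed = 2ξ₁ = 0.857 × 149 → ξ₁ = 63.85 kmol/h.
Yield of E: 1ξ₂ / 149 = 0.23 → ξ₂ = 34.27 kmol/h.
Outlet amounts (n = n₀ + Σ ν·ξ):
  B: 149 − 2(63.85) = 21.31
  A: 0 + 2(63.85) − 2(34.27) = 59.15
  E: 0 + 1(34.27) = 34.27

59.2 kmol/h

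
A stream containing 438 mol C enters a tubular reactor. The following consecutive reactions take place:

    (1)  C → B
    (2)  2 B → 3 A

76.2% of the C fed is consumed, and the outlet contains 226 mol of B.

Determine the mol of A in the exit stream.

Conversion of C: C consumed = 1ξ₁ = 0.762 × 438 → ξ₁ = 333.8 mol.
B balance: n_B = 0 + 1ξ₁ − 2ξ₂ = 226 → ξ₂ = (1·333.8 − 226)/2 = 53.88 mol.
Outlet amounts (n = n₀ + Σ ν·ξ):
  C: 438 − 1(333.8) = 104.2
  B: 0 + 1(333.8) − 2(53.88) = 226
  A: 0 + 3(53.88) = 161.6

162 mol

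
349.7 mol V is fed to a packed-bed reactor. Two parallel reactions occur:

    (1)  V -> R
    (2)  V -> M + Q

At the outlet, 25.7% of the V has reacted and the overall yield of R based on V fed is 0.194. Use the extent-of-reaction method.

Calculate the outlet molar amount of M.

22 mol

Yield of R: 1ξ₁ / 349.7 = 0.194 → ξ₁ = 67.84 mol.
Conversion of V: 1ξ₁ + 1ξ₂ = 0.257 × 349.7 = 89.87 → ξ₂ = 22.03 mol.
Outlet amounts (n = n₀ + Σ ν·ξ):
  V: 349.7 − 1(67.84) − 1(22.03) = 259.8
  R: 0 + 1(67.84) = 67.84
  M: 0 + 1(22.03) = 22.03
  Q: 0 + 1(22.03) = 22.03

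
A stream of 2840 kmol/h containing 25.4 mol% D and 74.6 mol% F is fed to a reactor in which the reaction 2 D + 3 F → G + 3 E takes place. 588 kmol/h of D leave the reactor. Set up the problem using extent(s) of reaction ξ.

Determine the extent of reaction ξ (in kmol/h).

ξ = 66.7 kmol/h

For D: n = n₀ − 2ξ → 588 = 721.4 − 2ξ, giving ξ = 66.68 kmol/h.
Outlet amounts (n = n₀ + ν ξ):
  D: 721.4 − 2(66.68) = 588
  F: 2119 − 3(66.68) = 1919
  G: 0 + 1(66.68) = 66.68
  E: 0 + 3(66.68) = 200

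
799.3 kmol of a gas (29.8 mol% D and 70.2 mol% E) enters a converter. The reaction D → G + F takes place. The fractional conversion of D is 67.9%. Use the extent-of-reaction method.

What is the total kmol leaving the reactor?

D reacted = 0.679 × 238.2 = 161.7 kmol; ν_D = −1, so ξ = 161.7/1 = 161.7 kmol.
Outlet amounts (n = n₀ + ν ξ):
  D: 238.2 − 1(161.7) = 76.46
  G: 0 + 1(161.7) = 161.7
  F: 0 + 1(161.7) = 161.7
  E: 561.1 (inert)
Total out = 76.46 + 161.7 + 161.7 + 561.1 = 961 kmol.

961 kmol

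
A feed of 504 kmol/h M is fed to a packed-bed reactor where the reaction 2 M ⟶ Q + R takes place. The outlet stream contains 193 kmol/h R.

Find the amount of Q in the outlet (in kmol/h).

For R: n = n₀ + 1ξ → 193 = 0 + 1ξ, giving ξ = 193 kmol/h.
Outlet amounts (n = n₀ + ν ξ):
  M: 504 − 2(193) = 118
  Q: 0 + 1(193) = 193
  R: 0 + 1(193) = 193

193 kmol/h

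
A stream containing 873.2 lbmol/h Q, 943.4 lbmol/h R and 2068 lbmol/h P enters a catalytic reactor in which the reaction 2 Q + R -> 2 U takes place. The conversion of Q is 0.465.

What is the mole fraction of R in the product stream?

0.201

Q reacted = 0.465 × 873.2 = 406 lbmol/h; ν_Q = −2, so ξ = 406/2 = 203 lbmol/h.
Outlet amounts (n = n₀ + ν ξ):
  Q: 873.2 − 2(203) = 467.2
  R: 943.4 − 1(203) = 740.4
  U: 0 + 2(203) = 406
  P: 2068 (inert)
Total out = 3682 lbmol/h; y_R = 740.4 / 3682 = 0.2011.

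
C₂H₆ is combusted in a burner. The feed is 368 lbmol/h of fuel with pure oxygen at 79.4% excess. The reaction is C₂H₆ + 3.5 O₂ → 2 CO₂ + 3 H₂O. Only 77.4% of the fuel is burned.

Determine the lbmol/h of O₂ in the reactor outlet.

Stoichiometric O₂ = 3.5 × 368 = 1288 lbmol/h; O₂ fed = 1288 × 1.794 = 2311 lbmol/h.
Fuel reacted = 0.774 × 368 → ξ = 284.8 lbmol/h.
Outlet (n = n₀ + ν ξ):
  C₂H₆: 368 − 1(284.8) = 83.17
  O₂: 2311 − 3.5(284.8) = 1314
  CO₂: 0 + 2(284.8) = 569.7
  H₂O: 0 + 3(284.8) = 854.5

1310 lbmol/h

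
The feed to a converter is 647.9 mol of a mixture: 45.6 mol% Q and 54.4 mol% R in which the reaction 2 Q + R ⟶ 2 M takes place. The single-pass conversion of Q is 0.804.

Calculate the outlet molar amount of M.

238 mol

Q reacted = 0.804 × 295.4 = 237.5 mol; ν_Q = −2, so ξ = 237.5/2 = 118.8 mol.
Outlet amounts (n = n₀ + ν ξ):
  Q: 295.4 − 2(118.8) = 57.91
  R: 352.5 − 1(118.8) = 233.7
  M: 0 + 2(118.8) = 237.5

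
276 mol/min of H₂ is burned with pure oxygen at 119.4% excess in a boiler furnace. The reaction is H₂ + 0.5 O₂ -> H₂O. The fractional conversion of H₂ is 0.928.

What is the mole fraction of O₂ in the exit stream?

0.388

Stoichiometric O₂ = 0.5 × 276 = 138 mol/min; O₂ fed = 138 × 2.194 = 302.8 mol/min.
Fuel reacted = 0.928 × 276 → ξ = 256.1 mol/min.
Outlet (n = n₀ + ν ξ):
  H₂: 276 − 1(256.1) = 19.87
  O₂: 302.8 − 0.5(256.1) = 174.7
  H₂O: 0 + 1(256.1) = 256.1
Total out = 450.7 mol/min; y_O₂ = 174.7 / 450.7 = 0.3876.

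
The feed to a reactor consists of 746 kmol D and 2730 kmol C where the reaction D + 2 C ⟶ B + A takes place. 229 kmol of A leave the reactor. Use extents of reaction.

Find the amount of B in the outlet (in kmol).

229 kmol

For A: n = n₀ + 1ξ → 229 = 0 + 1ξ, giving ξ = 229 kmol.
Outlet amounts (n = n₀ + ν ξ):
  D: 746 − 1(229) = 517
  C: 2730 − 2(229) = 2272
  B: 0 + 1(229) = 229
  A: 0 + 1(229) = 229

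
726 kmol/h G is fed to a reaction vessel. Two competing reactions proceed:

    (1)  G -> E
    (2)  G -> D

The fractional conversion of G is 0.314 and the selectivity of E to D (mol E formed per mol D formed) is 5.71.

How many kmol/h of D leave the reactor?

34 kmol/h

Conversion of G: G consumed = 0.314 × 726 = 228 kmol/h = 1ξ₁ + 1ξ₂.
Selectivity: 1ξ₁ / (1ξ₂) = 5.71 → ξ₁ = 5.71 ξ₂.
Substitute: (1·5.71 + 1) ξ₂ = 228 → ξ₂ = 33.97 kmol/h, ξ₁ = 194 kmol/h.
Outlet amounts (n = n₀ + Σ ν·ξ):
  G: 726 − 1(194) − 1(33.97) = 498
  E: 0 + 1(194) = 194
  D: 0 + 1(33.97) = 33.97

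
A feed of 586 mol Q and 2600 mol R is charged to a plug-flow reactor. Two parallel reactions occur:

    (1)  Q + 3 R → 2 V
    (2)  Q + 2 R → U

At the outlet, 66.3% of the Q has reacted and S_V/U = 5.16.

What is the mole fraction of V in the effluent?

Conversion of Q: Q consumed = 0.663 × 586 = 388.5 mol = 1ξ₁ + 1ξ₂.
Selectivity: 2ξ₁ / (1ξ₂) = 5.16 → ξ₁ = 2.58 ξ₂.
Substitute: (1·2.58 + 1) ξ₂ = 388.5 → ξ₂ = 108.5 mol, ξ₁ = 280 mol.
Outlet amounts (n = n₀ + Σ ν·ξ):
  Q: 586 − 1(280) − 1(108.5) = 197.5
  R: 2600 − 3(280) − 2(108.5) = 1543
  V: 0 + 2(280) = 560
  U: 0 + 1(108.5) = 108.5
Total out = 2409 mol; y_V = 560 / 2409 = 0.2325.

0.232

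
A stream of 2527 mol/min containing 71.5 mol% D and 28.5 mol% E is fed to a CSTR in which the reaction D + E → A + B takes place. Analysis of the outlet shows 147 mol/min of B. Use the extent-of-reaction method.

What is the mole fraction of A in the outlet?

For B: n = n₀ + 1ξ → 147 = 0 + 1ξ, giving ξ = 147 mol/min.
Outlet amounts (n = n₀ + ν ξ):
  D: 1807 − 1(147) = 1660
  E: 720.2 − 1(147) = 573.2
  A: 0 + 1(147) = 147
  B: 0 + 1(147) = 147
Total out = 2527 mol/min; y_A = 147 / 2527 = 0.05817.

0.0582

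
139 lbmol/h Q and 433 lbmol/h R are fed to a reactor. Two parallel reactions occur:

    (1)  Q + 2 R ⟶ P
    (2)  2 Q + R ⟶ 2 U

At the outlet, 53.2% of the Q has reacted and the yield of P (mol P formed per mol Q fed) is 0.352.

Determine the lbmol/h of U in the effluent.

25 lbmol/h

Yield of P: 1ξ₁ / 139 = 0.352 → ξ₁ = 48.93 lbmol/h.
Conversion of Q: 1ξ₁ + 2ξ₂ = 0.532 × 139 = 73.95 → ξ₂ = 12.51 lbmol/h.
Outlet amounts (n = n₀ + Σ ν·ξ):
  Q: 139 − 1(48.93) − 2(12.51) = 65.05
  R: 433 − 2(48.93) − 1(12.51) = 322.6
  P: 0 + 1(48.93) = 48.93
  U: 0 + 2(12.51) = 25.02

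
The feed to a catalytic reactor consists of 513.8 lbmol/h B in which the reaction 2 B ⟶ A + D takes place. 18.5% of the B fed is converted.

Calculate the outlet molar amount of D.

B reacted = 0.185 × 513.8 = 95.05 lbmol/h; ν_B = −2, so ξ = 95.05/2 = 47.53 lbmol/h.
Outlet amounts (n = n₀ + ν ξ):
  B: 513.8 − 2(47.53) = 418.7
  A: 0 + 1(47.53) = 47.53
  D: 0 + 1(47.53) = 47.53

47.5 lbmol/h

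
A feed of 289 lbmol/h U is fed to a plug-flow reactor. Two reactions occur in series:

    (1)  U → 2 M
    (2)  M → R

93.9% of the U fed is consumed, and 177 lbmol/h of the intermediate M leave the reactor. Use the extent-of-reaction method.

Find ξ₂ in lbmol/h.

ξ₂ = 366 lbmol/h

Conversion of U: U consumed = 1ξ₁ = 0.939 × 289 → ξ₁ = 271.4 lbmol/h.
M balance: n_M = 0 + 2ξ₁ − 1ξ₂ = 177 → ξ₂ = (2·271.4 − 177)/1 = 365.7 lbmol/h.
Outlet amounts (n = n₀ + Σ ν·ξ):
  U: 289 − 1(271.4) = 17.63
  M: 0 + 2(271.4) − 1(365.7) = 177
  R: 0 + 1(365.7) = 365.7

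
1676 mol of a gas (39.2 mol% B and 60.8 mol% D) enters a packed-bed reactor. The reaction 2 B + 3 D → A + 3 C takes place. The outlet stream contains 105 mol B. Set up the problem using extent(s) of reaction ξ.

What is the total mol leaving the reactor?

1400 mol

For B: n = n₀ − 2ξ → 105 = 657 − 2ξ, giving ξ = 276 mol.
Outlet amounts (n = n₀ + ν ξ):
  B: 657 − 2(276) = 105
  D: 1019 − 3(276) = 191
  A: 0 + 1(276) = 276
  C: 0 + 3(276) = 828
Total out = 105 + 191 + 276 + 828 = 1400 mol.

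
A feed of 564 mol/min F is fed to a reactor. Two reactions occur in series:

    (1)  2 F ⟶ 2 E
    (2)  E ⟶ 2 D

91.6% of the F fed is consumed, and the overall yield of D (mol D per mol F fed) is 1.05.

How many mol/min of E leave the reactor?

221 mol/min

Conversion of F: F consumed = 2ξ₁ = 0.916 × 564 → ξ₁ = 258.3 mol/min.
Yield of D: 2ξ₂ / 564 = 1.05 → ξ₂ = 296.1 mol/min.
Outlet amounts (n = n₀ + Σ ν·ξ):
  F: 564 − 2(258.3) = 47.38
  E: 0 + 2(258.3) − 1(296.1) = 220.5
  D: 0 + 2(296.1) = 592.2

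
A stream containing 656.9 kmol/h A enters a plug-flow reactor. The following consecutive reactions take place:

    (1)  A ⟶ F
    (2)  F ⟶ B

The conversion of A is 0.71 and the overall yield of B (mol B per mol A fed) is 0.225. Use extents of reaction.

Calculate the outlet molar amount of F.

319 kmol/h

Conversion of A: A consumed = 1ξ₁ = 0.71 × 656.9 → ξ₁ = 466.4 kmol/h.
Yield of B: 1ξ₂ / 656.9 = 0.225 → ξ₂ = 147.8 kmol/h.
Outlet amounts (n = n₀ + Σ ν·ξ):
  A: 656.9 − 1(466.4) = 190.5
  F: 0 + 1(466.4) − 1(147.8) = 318.6
  B: 0 + 1(147.8) = 147.8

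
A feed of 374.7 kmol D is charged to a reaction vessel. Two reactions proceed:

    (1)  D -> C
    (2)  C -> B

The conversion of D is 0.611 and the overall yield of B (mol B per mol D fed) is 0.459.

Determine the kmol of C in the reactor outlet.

Conversion of D: D consumed = 1ξ₁ = 0.611 × 374.7 → ξ₁ = 228.9 kmol.
Yield of B: 1ξ₂ / 374.7 = 0.459 → ξ₂ = 172 kmol.
Outlet amounts (n = n₀ + Σ ν·ξ):
  D: 374.7 − 1(228.9) = 145.8
  C: 0 + 1(228.9) − 1(172) = 56.95
  B: 0 + 1(172) = 172

57 kmol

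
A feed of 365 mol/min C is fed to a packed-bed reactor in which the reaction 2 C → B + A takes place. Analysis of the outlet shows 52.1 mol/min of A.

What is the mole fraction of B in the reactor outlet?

For A: n = n₀ + 1ξ → 52.1 = 0 + 1ξ, giving ξ = 52.1 mol/min.
Outlet amounts (n = n₀ + ν ξ):
  C: 365 − 2(52.1) = 260.8
  B: 0 + 1(52.1) = 52.1
  A: 0 + 1(52.1) = 52.1
Total out = 365 mol/min; y_B = 52.1 / 365 = 0.1427.

0.143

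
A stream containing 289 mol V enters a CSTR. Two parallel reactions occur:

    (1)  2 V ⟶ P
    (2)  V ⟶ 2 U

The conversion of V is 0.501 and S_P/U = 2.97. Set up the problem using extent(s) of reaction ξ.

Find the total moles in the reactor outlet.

Conversion of V: V consumed = 0.501 × 289 = 144.8 mol = 2ξ₁ + 1ξ₂.
Selectivity: 1ξ₁ / (2ξ₂) = 2.97 → ξ₁ = 5.94 ξ₂.
Substitute: (2·5.94 + 1) ξ₂ = 144.8 → ξ₂ = 11.24 mol, ξ₁ = 66.77 mol.
Outlet amounts (n = n₀ + Σ ν·ξ):
  V: 289 − 2(66.77) − 1(11.24) = 144.2
  P: 0 + 1(66.77) = 66.77
  U: 0 + 2(11.24) = 22.48
Total out = 144.2 + 66.77 + 22.48 = 233.5 mol.

233 mol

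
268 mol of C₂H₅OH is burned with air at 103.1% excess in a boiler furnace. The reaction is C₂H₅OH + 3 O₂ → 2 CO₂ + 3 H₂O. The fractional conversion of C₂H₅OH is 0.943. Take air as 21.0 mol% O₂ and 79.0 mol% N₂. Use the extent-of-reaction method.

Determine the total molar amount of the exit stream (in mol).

8300 mol

Stoichiometric O₂ = 3 × 268 = 804 mol; O₂ fed = 804 × 2.031 = 1633 mol.
N₂ fed = 1633 × 79/21 = 6143 mol.
Fuel reacted = 0.943 × 268 → ξ = 252.7 mol.
Outlet (n = n₀ + ν ξ):
  C₂H₅OH: 268 − 1(252.7) = 15.28
  O₂: 1633 − 3(252.7) = 874.8
  N₂: 6143 (inert)
  CO₂: 0 + 2(252.7) = 505.4
  H₂O: 0 + 3(252.7) = 758.2
Total out = 15.28 + 874.8 + 6143 + 505.4 + 758.2 = 8297 mol.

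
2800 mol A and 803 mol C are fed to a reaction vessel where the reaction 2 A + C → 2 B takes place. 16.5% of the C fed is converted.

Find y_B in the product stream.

0.0764

C reacted = 0.165 × 803 = 132.5 mol; ν_C = −1, so ξ = 132.5/1 = 132.5 mol.
Outlet amounts (n = n₀ + ν ξ):
  A: 2800 − 2(132.5) = 2535
  C: 803 − 1(132.5) = 670.5
  B: 0 + 2(132.5) = 265
Total out = 3471 mol; y_B = 265 / 3471 = 0.07635.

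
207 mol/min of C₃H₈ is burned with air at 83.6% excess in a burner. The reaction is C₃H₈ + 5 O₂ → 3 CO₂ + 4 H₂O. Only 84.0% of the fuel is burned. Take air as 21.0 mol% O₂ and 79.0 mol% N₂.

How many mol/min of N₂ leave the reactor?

Stoichiometric O₂ = 5 × 207 = 1035 mol/min; O₂ fed = 1035 × 1.836 = 1900 mol/min.
N₂ fed = 1900 × 79/21 = 7149 mol/min.
Fuel reacted = 0.84 × 207 → ξ = 173.9 mol/min.
Outlet (n = n₀ + ν ξ):
  C₃H₈: 207 − 1(173.9) = 33.12
  O₂: 1900 − 5(173.9) = 1031
  N₂: 7149 (inert)
  CO₂: 0 + 3(173.9) = 521.6
  H₂O: 0 + 4(173.9) = 695.5

7150 mol/min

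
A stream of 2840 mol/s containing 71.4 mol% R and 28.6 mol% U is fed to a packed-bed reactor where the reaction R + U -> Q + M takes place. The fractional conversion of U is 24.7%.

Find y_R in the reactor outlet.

U reacted = 0.247 × 812.2 = 200.6 mol/s; ν_U = −1, so ξ = 200.6/1 = 200.6 mol/s.
Outlet amounts (n = n₀ + ν ξ):
  R: 2028 − 1(200.6) = 1827
  U: 812.2 − 1(200.6) = 611.6
  Q: 0 + 1(200.6) = 200.6
  M: 0 + 1(200.6) = 200.6
Total out = 2840 mol/s; y_R = 1827 / 2840 = 0.6434.

0.643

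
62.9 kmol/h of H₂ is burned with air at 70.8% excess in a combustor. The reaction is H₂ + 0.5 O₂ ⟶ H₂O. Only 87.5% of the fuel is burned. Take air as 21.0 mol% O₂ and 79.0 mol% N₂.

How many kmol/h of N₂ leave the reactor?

202 kmol/h

Stoichiometric O₂ = 0.5 × 62.9 = 31.45 kmol/h; O₂ fed = 31.45 × 1.708 = 53.72 kmol/h.
N₂ fed = 53.72 × 79/21 = 202.1 kmol/h.
Fuel reacted = 0.875 × 62.9 → ξ = 55.04 kmol/h.
Outlet (n = n₀ + ν ξ):
  H₂: 62.9 − 1(55.04) = 7.862
  O₂: 53.72 − 0.5(55.04) = 26.2
  N₂: 202.1 (inert)
  H₂O: 0 + 1(55.04) = 55.04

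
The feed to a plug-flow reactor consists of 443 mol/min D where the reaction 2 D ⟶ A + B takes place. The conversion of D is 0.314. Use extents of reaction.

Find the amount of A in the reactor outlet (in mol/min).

69.6 mol/min

D reacted = 0.314 × 443 = 139.1 mol/min; ν_D = −2, so ξ = 139.1/2 = 69.55 mol/min.
Outlet amounts (n = n₀ + ν ξ):
  D: 443 − 2(69.55) = 303.9
  A: 0 + 1(69.55) = 69.55
  B: 0 + 1(69.55) = 69.55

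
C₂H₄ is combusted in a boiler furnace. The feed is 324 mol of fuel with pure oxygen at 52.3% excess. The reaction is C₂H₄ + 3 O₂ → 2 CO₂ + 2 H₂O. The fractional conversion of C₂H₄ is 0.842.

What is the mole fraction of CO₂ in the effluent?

Stoichiometric O₂ = 3 × 324 = 972 mol; O₂ fed = 972 × 1.523 = 1480 mol.
Fuel reacted = 0.842 × 324 → ξ = 272.8 mol.
Outlet (n = n₀ + ν ξ):
  C₂H₄: 324 − 1(272.8) = 51.19
  O₂: 1480 − 3(272.8) = 661.9
  CO₂: 0 + 2(272.8) = 545.6
  H₂O: 0 + 2(272.8) = 545.6
Total out = 1804 mol; y_CO₂ = 545.6 / 1804 = 0.3024.

0.302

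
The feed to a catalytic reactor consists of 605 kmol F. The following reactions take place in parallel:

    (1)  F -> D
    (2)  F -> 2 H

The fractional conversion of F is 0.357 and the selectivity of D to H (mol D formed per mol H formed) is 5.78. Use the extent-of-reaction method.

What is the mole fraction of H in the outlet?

0.0553

Conversion of F: F consumed = 0.357 × 605 = 216 kmol = 1ξ₁ + 1ξ₂.
Selectivity: 1ξ₁ / (2ξ₂) = 5.78 → ξ₁ = 11.56 ξ₂.
Substitute: (1·11.56 + 1) ξ₂ = 216 → ξ₂ = 17.2 kmol, ξ₁ = 198.8 kmol.
Outlet amounts (n = n₀ + Σ ν·ξ):
  F: 605 − 1(198.8) − 1(17.2) = 389
  D: 0 + 1(198.8) = 198.8
  H: 0 + 2(17.2) = 34.39
Total out = 622.2 kmol; y_H = 34.39 / 622.2 = 0.05528.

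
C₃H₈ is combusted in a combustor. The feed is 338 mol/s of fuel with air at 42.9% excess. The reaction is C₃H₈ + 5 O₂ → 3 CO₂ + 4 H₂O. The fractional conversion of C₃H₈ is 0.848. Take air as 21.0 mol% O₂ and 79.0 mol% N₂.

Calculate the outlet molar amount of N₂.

9090 mol/s

Stoichiometric O₂ = 5 × 338 = 1690 mol/s; O₂ fed = 1690 × 1.429 = 2415 mol/s.
N₂ fed = 2415 × 79/21 = 9085 mol/s.
Fuel reacted = 0.848 × 338 → ξ = 286.6 mol/s.
Outlet (n = n₀ + ν ξ):
  C₃H₈: 338 − 1(286.6) = 51.38
  O₂: 2415 − 5(286.6) = 981.9
  N₂: 9085 (inert)
  CO₂: 0 + 3(286.6) = 859.9
  H₂O: 0 + 4(286.6) = 1146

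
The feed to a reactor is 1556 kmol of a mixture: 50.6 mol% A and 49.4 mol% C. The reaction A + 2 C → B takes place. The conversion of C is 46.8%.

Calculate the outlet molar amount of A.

607 kmol

C reacted = 0.468 × 768.7 = 359.7 kmol; ν_C = −2, so ξ = 359.7/2 = 179.9 kmol.
Outlet amounts (n = n₀ + ν ξ):
  A: 787.3 − 1(179.9) = 607.5
  C: 768.7 − 2(179.9) = 408.9
  B: 0 + 1(179.9) = 179.9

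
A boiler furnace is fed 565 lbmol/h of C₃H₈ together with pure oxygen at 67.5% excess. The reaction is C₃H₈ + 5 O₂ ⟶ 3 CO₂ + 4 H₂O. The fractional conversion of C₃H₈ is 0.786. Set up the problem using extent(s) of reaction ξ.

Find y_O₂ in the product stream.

Stoichiometric O₂ = 5 × 565 = 2825 lbmol/h; O₂ fed = 2825 × 1.675 = 4732 lbmol/h.
Fuel reacted = 0.786 × 565 → ξ = 444.1 lbmol/h.
Outlet (n = n₀ + ν ξ):
  C₃H₈: 565 − 1(444.1) = 120.9
  O₂: 4732 − 5(444.1) = 2511
  CO₂: 0 + 3(444.1) = 1332
  H₂O: 0 + 4(444.1) = 1776
Total out = 5741 lbmol/h; y_O₂ = 2511 / 5741 = 0.4375.

0.437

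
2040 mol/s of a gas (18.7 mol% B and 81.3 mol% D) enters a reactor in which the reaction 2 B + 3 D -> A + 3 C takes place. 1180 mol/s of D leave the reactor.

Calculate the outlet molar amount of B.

62.5 mol/s

For D: n = n₀ − 3ξ → 1180 = 1659 − 3ξ, giving ξ = 159.5 mol/s.
Outlet amounts (n = n₀ + ν ξ):
  B: 381.5 − 2(159.5) = 62.47
  D: 1659 − 3(159.5) = 1180
  A: 0 + 1(159.5) = 159.5
  C: 0 + 3(159.5) = 478.5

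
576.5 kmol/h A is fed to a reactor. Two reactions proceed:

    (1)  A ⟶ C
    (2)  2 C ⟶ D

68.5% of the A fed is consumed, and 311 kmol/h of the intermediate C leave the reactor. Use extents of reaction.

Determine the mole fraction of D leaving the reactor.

Conversion of A: A consumed = 1ξ₁ = 0.685 × 576.5 → ξ₁ = 394.9 kmol/h.
C balance: n_C = 0 + 1ξ₁ − 2ξ₂ = 311 → ξ₂ = (1·394.9 − 311)/2 = 41.95 kmol/h.
Outlet amounts (n = n₀ + Σ ν·ξ):
  A: 576.5 − 1(394.9) = 181.6
  C: 0 + 1(394.9) − 2(41.95) = 311
  D: 0 + 1(41.95) = 41.95
Total out = 534.5 kmol/h; y_D = 41.95 / 534.5 = 0.07848.

0.0785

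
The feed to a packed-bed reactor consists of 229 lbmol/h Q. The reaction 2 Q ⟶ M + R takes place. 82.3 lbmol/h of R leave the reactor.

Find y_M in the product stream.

For R: n = n₀ + 1ξ → 82.3 = 0 + 1ξ, giving ξ = 82.3 lbmol/h.
Outlet amounts (n = n₀ + ν ξ):
  Q: 229 − 2(82.3) = 64.4
  M: 0 + 1(82.3) = 82.3
  R: 0 + 1(82.3) = 82.3
Total out = 229 lbmol/h; y_M = 82.3 / 229 = 0.3594.

0.359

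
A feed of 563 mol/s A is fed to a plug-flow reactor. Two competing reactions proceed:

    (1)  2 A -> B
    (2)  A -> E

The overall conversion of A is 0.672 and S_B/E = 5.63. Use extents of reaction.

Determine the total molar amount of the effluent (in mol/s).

389 mol/s

Conversion of A: A consumed = 0.672 × 563 = 378.3 mol/s = 2ξ₁ + 1ξ₂.
Selectivity: 1ξ₁ / (1ξ₂) = 5.63 → ξ₁ = 5.63 ξ₂.
Substitute: (2·5.63 + 1) ξ₂ = 378.3 → ξ₂ = 30.86 mol/s, ξ₁ = 173.7 mol/s.
Outlet amounts (n = n₀ + Σ ν·ξ):
  A: 563 − 2(173.7) − 1(30.86) = 184.7
  B: 0 + 1(173.7) = 173.7
  E: 0 + 1(30.86) = 30.86
Total out = 184.7 + 173.7 + 30.86 = 389.3 mol/s.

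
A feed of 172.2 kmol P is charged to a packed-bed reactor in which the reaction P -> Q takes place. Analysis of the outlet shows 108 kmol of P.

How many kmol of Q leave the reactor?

For P: n = n₀ − 1ξ → 108 = 172.2 − 1ξ, giving ξ = 64.2 kmol.
Outlet amounts (n = n₀ + ν ξ):
  P: 172.2 − 1(64.2) = 108
  Q: 0 + 1(64.2) = 64.2

64.2 kmol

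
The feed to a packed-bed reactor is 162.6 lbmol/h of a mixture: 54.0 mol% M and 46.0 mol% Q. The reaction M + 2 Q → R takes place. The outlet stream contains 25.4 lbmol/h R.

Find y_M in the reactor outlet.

For R: n = n₀ + 1ξ → 25.4 = 0 + 1ξ, giving ξ = 25.4 lbmol/h.
Outlet amounts (n = n₀ + ν ξ):
  M: 87.8 − 1(25.4) = 62.4
  Q: 74.8 − 2(25.4) = 24
  R: 0 + 1(25.4) = 25.4
Total out = 111.8 lbmol/h; y_M = 62.4 / 111.8 = 0.5582.

0.558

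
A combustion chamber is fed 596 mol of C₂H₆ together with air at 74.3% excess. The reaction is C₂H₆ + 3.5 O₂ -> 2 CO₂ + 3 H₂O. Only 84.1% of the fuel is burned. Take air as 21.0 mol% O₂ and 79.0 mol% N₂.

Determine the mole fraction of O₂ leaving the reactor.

Stoichiometric O₂ = 3.5 × 596 = 2086 mol; O₂ fed = 2086 × 1.743 = 3636 mol.
N₂ fed = 3636 × 79/21 = 13680 mol.
Fuel reacted = 0.841 × 596 → ξ = 501.2 mol.
Outlet (n = n₀ + ν ξ):
  C₂H₆: 596 − 1(501.2) = 94.76
  O₂: 3636 − 3.5(501.2) = 1882
  N₂: 13680 (inert)
  CO₂: 0 + 2(501.2) = 1002
  H₂O: 0 + 3(501.2) = 1504
Total out = 18160 mol; y_O₂ = 1882 / 18160 = 0.1036.

0.104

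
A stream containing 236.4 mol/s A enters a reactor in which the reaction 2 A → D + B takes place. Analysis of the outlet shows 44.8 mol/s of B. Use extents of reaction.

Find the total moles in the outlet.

236 mol/s

For B: n = n₀ + 1ξ → 44.8 = 0 + 1ξ, giving ξ = 44.8 mol/s.
Outlet amounts (n = n₀ + ν ξ):
  A: 236.4 − 2(44.8) = 146.8
  D: 0 + 1(44.8) = 44.8
  B: 0 + 1(44.8) = 44.8
Total out = 146.8 + 44.8 + 44.8 = 236.4 mol/s.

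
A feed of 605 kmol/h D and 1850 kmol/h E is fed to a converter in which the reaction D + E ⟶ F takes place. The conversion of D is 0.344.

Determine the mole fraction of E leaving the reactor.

D reacted = 0.344 × 605 = 208.1 kmol/h; ν_D = −1, so ξ = 208.1/1 = 208.1 kmol/h.
Outlet amounts (n = n₀ + ν ξ):
  D: 605 − 1(208.1) = 396.9
  E: 1850 − 1(208.1) = 1642
  F: 0 + 1(208.1) = 208.1
Total out = 2247 kmol/h; y_E = 1642 / 2247 = 0.7307.

0.731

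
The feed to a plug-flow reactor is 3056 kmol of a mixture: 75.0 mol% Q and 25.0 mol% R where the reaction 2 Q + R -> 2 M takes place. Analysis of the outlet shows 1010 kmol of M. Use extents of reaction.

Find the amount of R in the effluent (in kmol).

259 kmol

For M: n = n₀ + 2ξ → 1010 = 0 + 2ξ, giving ξ = 505 kmol.
Outlet amounts (n = n₀ + ν ξ):
  Q: 2292 − 2(505) = 1282
  R: 764 − 1(505) = 259
  M: 0 + 2(505) = 1010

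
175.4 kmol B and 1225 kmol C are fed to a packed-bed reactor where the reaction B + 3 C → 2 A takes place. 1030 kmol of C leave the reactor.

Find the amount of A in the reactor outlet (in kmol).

For C: n = n₀ − 3ξ → 1030 = 1225 − 3ξ, giving ξ = 65 kmol.
Outlet amounts (n = n₀ + ν ξ):
  B: 175.4 − 1(65) = 110.4
  C: 1225 − 3(65) = 1030
  A: 0 + 2(65) = 130

130 kmol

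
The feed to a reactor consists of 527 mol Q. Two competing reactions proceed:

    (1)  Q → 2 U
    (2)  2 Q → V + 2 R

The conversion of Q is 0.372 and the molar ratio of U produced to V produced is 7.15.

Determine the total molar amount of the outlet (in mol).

688 mol

Conversion of Q: Q consumed = 0.372 × 527 = 196 mol = 1ξ₁ + 2ξ₂.
Selectivity: 2ξ₁ / (1ξ₂) = 7.15 → ξ₁ = 3.575 ξ₂.
Substitute: (1·3.575 + 2) ξ₂ = 196 → ξ₂ = 35.16 mol, ξ₁ = 125.7 mol.
Outlet amounts (n = n₀ + Σ ν·ξ):
  Q: 527 − 1(125.7) − 2(35.16) = 331
  U: 0 + 2(125.7) = 251.4
  V: 0 + 1(35.16) = 35.16
  R: 0 + 2(35.16) = 70.33
Total out = 331 + 251.4 + 35.16 + 70.33 = 687.9 mol.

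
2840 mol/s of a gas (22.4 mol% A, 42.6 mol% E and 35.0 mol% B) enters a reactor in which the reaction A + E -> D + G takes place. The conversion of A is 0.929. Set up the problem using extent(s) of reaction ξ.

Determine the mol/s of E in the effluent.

619 mol/s

A reacted = 0.929 × 636.2 = 591 mol/s; ν_A = −1, so ξ = 591/1 = 591 mol/s.
Outlet amounts (n = n₀ + ν ξ):
  A: 636.2 − 1(591) = 45.17
  E: 1210 − 1(591) = 618.8
  D: 0 + 1(591) = 591
  G: 0 + 1(591) = 591
  B: 994 (inert)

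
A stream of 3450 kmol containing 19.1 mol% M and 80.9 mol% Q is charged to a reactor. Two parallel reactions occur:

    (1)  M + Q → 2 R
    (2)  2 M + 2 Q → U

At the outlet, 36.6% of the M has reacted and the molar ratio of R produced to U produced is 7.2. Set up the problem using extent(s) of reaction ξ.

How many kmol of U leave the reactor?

43.1 kmol

Conversion of M: M consumed = 0.366 × 659 = 241.2 kmol = 1ξ₁ + 2ξ₂.
Selectivity: 2ξ₁ / (1ξ₂) = 7.2 → ξ₁ = 3.6 ξ₂.
Substitute: (1·3.6 + 2) ξ₂ = 241.2 → ξ₂ = 43.07 kmol, ξ₁ = 155 kmol.
Outlet amounts (n = n₀ + Σ ν·ξ):
  M: 659 − 1(155) − 2(43.07) = 417.8
  Q: 2791 − 1(155) − 2(43.07) = 2550
  R: 0 + 2(155) = 310.1
  U: 0 + 1(43.07) = 43.07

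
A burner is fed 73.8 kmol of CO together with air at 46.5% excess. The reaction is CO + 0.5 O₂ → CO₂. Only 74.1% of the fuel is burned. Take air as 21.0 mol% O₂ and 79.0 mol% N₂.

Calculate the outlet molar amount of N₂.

203 kmol

Stoichiometric O₂ = 0.5 × 73.8 = 36.9 kmol; O₂ fed = 36.9 × 1.465 = 54.06 kmol.
N₂ fed = 54.06 × 79/21 = 203.4 kmol.
Fuel reacted = 0.741 × 73.8 → ξ = 54.69 kmol.
Outlet (n = n₀ + ν ξ):
  CO: 73.8 − 1(54.69) = 19.11
  O₂: 54.06 − 0.5(54.69) = 26.72
  N₂: 203.4 (inert)
  CO₂: 0 + 1(54.69) = 54.69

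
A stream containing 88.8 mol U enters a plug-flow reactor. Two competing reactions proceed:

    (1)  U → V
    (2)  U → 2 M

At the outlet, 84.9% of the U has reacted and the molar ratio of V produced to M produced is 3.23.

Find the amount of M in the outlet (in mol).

20.2 mol

Conversion of U: U consumed = 0.849 × 88.8 = 75.39 mol = 1ξ₁ + 1ξ₂.
Selectivity: 1ξ₁ / (2ξ₂) = 3.23 → ξ₁ = 6.46 ξ₂.
Substitute: (1·6.46 + 1) ξ₂ = 75.39 → ξ₂ = 10.11 mol, ξ₁ = 65.29 mol.
Outlet amounts (n = n₀ + Σ ν·ξ):
  U: 88.8 − 1(65.29) − 1(10.11) = 13.41
  V: 0 + 1(65.29) = 65.29
  M: 0 + 2(10.11) = 20.21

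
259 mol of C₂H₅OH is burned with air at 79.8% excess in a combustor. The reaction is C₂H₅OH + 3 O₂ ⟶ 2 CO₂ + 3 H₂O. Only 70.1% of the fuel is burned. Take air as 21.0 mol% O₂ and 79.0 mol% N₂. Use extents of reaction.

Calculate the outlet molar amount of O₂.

Stoichiometric O₂ = 3 × 259 = 777 mol; O₂ fed = 777 × 1.798 = 1397 mol.
N₂ fed = 1397 × 79/21 = 5256 mol.
Fuel reacted = 0.701 × 259 → ξ = 181.6 mol.
Outlet (n = n₀ + ν ξ):
  C₂H₅OH: 259 − 1(181.6) = 77.44
  O₂: 1397 − 3(181.6) = 852.4
  N₂: 5256 (inert)
  CO₂: 0 + 2(181.6) = 363.1
  H₂O: 0 + 3(181.6) = 544.7

852 mol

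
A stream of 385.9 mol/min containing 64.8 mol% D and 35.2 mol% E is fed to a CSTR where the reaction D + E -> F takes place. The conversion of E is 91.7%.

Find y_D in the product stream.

0.48

E reacted = 0.917 × 135.8 = 124.6 mol/min; ν_E = −1, so ξ = 124.6/1 = 124.6 mol/min.
Outlet amounts (n = n₀ + ν ξ):
  D: 250.1 − 1(124.6) = 125.5
  E: 135.8 − 1(124.6) = 11.27
  F: 0 + 1(124.6) = 124.6
Total out = 261.3 mol/min; y_D = 125.5 / 261.3 = 0.4802.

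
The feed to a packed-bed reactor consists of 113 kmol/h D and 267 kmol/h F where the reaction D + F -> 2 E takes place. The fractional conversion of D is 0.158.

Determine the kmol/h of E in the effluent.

35.7 kmol/h

D reacted = 0.158 × 113 = 17.85 kmol/h; ν_D = −1, so ξ = 17.85/1 = 17.85 kmol/h.
Outlet amounts (n = n₀ + ν ξ):
  D: 113 − 1(17.85) = 95.15
  F: 267 − 1(17.85) = 249.1
  E: 0 + 2(17.85) = 35.71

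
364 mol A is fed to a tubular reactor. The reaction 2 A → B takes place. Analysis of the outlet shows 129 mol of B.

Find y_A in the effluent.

For B: n = n₀ + 1ξ → 129 = 0 + 1ξ, giving ξ = 129 mol.
Outlet amounts (n = n₀ + ν ξ):
  A: 364 − 2(129) = 106
  B: 0 + 1(129) = 129
Total out = 235 mol; y_A = 106 / 235 = 0.4511.

0.451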